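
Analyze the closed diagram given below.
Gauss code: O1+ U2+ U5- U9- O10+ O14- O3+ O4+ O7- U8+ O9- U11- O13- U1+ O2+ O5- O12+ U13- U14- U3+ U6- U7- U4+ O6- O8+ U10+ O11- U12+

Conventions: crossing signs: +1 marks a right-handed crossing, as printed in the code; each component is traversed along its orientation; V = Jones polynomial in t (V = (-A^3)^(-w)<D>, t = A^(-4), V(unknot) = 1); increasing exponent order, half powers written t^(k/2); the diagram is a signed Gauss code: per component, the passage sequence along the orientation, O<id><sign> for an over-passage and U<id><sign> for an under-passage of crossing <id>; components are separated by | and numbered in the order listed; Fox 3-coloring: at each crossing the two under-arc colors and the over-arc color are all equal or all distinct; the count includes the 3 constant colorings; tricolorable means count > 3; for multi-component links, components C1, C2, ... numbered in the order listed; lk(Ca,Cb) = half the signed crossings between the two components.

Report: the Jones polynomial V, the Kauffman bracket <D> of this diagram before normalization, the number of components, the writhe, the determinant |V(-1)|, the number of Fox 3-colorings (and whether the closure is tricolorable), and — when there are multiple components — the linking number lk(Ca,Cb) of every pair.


Jones polynomial: V(t) = -t^-3 + 3t^-2 - 3t^-1 + 4 - 4t + 3t^2 - 2t^3 + t^4
<D> = A^-16 - 2A^-12 + 3A^-8 - 4A^-4 + 4 - 3A^4 + 3A^8 - A^12; writhe 0
components 1, writhe 0 (14 crossings)
3-colorings: 9 of 3^14, det 21 — tricolorable
note: det 21 = |V(-1)|; divisible by 3, so tricolorable


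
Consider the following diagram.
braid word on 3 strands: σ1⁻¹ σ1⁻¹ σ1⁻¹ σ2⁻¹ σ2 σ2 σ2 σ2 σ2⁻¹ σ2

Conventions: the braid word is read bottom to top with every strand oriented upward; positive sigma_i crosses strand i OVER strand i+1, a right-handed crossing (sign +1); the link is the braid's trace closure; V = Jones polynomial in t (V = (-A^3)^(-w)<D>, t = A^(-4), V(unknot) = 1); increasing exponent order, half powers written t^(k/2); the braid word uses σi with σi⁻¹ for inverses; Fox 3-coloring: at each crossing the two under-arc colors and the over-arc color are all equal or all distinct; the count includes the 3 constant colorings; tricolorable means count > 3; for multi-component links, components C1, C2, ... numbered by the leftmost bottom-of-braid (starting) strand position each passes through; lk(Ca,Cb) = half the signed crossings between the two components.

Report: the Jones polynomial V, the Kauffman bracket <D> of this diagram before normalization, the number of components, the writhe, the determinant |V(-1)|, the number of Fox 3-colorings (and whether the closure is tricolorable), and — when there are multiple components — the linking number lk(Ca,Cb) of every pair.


V = -t^-3 + t^-2 - t^-1 + 3 - t + t^2 - t^3
<D> = -A^-12 + A^-8 - A^-4 + 3 - A^4 + A^8 - A^12 (w = 0)
1 component over 10 crossings, w = 0
27 Fox colorings among 3^10, |V(-1)| = 9: tricolorable
why: det 9 = |V(-1)|; divisible by 3, so tricolorable


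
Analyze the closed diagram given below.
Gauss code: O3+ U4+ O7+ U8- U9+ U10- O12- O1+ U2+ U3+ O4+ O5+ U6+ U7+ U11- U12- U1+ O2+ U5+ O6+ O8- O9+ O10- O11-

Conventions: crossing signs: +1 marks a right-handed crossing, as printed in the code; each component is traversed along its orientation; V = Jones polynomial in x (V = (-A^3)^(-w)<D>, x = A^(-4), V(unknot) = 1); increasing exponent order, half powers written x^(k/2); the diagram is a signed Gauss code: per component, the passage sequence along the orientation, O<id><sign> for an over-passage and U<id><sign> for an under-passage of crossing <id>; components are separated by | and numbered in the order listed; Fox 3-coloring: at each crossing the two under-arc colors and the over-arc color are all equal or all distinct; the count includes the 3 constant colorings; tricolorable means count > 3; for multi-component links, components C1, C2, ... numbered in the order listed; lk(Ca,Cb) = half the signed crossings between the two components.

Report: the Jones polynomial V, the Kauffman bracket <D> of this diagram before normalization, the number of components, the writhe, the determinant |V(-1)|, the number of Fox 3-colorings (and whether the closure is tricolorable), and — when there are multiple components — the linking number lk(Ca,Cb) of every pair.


Jones polynomial: V(x) = x - x^2 + 2x^3 - x^4 + x^5 - x^6
<D> = -A^-12 + A^-8 - A^-4 + 2 - A^4 + A^8; writhe +4
components 1, writhe +4 (12 crossings)
3-colorings: 3 of 3^12, det 7 — not tricolorable
note: the span of V is 5, forcing >= 5 crossings in any diagram


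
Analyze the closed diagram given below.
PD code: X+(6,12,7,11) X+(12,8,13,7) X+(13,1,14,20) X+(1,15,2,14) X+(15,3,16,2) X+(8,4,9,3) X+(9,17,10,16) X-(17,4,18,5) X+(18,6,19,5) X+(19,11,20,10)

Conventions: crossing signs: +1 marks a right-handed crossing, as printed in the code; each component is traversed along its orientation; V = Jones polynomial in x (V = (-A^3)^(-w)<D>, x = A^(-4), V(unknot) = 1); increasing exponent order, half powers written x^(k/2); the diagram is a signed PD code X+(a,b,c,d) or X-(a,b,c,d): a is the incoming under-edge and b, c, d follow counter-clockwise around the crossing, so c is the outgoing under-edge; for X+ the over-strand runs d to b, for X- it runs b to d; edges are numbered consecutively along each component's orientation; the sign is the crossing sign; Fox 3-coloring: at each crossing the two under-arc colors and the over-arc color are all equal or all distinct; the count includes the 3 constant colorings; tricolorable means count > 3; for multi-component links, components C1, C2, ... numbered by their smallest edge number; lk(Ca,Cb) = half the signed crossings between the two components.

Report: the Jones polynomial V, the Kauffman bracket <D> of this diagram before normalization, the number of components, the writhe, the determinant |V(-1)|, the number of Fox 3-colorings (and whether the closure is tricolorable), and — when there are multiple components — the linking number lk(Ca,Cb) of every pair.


V(x) = x^3 + x^5 - x^8
bracket: -A^-8 + A^4 + A^12, w = +8
1 component, writhe +8, over 10 crossings
det 3, colorings 9 of 3^10 — tricolorable
observation: w = +8 shifts under R1 moves; the (-A^3)^(-8) factor cancels that in V


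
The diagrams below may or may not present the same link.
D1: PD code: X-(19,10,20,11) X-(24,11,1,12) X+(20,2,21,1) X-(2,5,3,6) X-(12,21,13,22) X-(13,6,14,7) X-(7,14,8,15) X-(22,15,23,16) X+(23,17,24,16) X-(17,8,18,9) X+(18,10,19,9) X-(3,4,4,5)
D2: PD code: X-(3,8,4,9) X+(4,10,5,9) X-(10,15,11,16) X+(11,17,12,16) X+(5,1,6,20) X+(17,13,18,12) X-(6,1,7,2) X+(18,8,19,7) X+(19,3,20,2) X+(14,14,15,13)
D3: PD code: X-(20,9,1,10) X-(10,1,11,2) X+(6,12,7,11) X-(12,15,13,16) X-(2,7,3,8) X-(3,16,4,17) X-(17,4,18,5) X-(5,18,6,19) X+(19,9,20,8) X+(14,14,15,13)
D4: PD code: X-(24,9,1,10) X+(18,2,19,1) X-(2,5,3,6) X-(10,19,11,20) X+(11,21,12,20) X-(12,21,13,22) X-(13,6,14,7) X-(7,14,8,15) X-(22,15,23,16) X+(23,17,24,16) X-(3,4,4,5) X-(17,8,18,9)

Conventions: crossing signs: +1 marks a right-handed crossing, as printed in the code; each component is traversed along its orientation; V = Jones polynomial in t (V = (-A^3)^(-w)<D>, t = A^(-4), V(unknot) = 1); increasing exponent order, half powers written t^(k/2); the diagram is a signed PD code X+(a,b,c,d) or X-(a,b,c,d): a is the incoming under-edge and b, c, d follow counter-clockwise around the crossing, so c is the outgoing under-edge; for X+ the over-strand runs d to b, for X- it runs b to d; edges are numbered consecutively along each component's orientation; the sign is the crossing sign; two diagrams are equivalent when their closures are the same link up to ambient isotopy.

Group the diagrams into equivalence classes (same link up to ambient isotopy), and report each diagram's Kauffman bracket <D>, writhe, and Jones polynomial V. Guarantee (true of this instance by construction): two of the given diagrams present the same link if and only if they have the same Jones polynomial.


equivalence classes: {D1, D3, D4} | {D2}
D1 (bracket A^-14 - A^-10 + 2A^-6 - A^-2 + A^2 - A^6; 12 crossings at w = -6): V = -t^-6 + t^-5 - t^-4 + 2t^-3 - t^-2 + t^-1
V(D2) = 1  [10 crossings, <D> = A^12, w = +4]
V(D3) = -t^-6 + t^-5 - t^-4 + 2t^-3 - t^-2 + t^-1  [10 crossings, <D> = A^-8 - A^-4 + 2 - A^4 + A^8 - A^12, w = -4]
V(D4) = -t^-6 + t^-5 - t^-4 + 2t^-3 - t^-2 + t^-1  [12 crossings, <D> = A^-14 - A^-10 + 2A^-6 - A^-2 + A^2 - A^6, w = -6]
key observation: comparing 4 Jones polynomials yields 2 groups


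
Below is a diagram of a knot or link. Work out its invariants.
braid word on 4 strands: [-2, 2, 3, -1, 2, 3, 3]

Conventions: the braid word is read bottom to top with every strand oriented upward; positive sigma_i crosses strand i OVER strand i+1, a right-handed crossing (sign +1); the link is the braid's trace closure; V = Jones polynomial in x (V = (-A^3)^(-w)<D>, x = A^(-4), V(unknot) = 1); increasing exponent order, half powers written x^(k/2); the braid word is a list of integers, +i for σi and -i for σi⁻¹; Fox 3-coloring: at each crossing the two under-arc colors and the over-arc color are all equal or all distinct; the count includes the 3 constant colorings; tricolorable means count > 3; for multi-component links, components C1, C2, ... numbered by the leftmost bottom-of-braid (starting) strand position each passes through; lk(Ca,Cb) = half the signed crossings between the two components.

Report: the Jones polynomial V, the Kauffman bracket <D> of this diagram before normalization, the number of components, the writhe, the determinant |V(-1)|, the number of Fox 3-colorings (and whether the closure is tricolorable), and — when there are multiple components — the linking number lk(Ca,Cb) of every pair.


Jones polynomial: V(x) = x + x^3 - x^4
<D> = A^-7 - A^-3 - A^5; writhe +3
components 1, writhe +3 (7 crossings)
3-colorings: 9 of 3^7, det 3 — tricolorable
note: w = +3 (over 7 crossings) is diagram-only; (-A^3)^(-3) removes it from V


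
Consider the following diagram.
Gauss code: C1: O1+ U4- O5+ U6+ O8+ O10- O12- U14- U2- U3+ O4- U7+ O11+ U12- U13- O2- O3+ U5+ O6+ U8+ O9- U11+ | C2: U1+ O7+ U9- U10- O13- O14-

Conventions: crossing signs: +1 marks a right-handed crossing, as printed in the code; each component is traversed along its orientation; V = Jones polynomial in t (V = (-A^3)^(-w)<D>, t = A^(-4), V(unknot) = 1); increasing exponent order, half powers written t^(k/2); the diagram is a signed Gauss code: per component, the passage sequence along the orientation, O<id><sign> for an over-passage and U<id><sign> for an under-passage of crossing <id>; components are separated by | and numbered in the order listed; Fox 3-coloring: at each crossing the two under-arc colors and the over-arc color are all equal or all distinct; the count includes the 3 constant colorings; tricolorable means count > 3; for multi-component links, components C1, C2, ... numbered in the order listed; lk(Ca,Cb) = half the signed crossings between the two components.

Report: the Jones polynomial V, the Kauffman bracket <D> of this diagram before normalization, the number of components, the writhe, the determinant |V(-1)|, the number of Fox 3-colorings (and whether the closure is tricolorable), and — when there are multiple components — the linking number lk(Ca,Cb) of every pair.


V(t) = t^(-9/2) - 3t^(-7/2) + 4t^(-5/2) - 6t^(-3/2) + 6t^(-1/2) - 7t^(1/2) + 5t^(3/2) - 4t^(5/2) + 2t^(7/2)
bracket: 2A^-14 - 4A^-10 + 5A^-6 - 7A^-2 + 6A^2 - 6A^6 + 4A^10 - 3A^14 + A^18, w = 0
2 components, writhe 0, over 14 crossings
lk(C1,C2) = -1
det 38, colorings 3 of 3^14 — not tricolorable
observation: the 1 component pair carries total linking -1


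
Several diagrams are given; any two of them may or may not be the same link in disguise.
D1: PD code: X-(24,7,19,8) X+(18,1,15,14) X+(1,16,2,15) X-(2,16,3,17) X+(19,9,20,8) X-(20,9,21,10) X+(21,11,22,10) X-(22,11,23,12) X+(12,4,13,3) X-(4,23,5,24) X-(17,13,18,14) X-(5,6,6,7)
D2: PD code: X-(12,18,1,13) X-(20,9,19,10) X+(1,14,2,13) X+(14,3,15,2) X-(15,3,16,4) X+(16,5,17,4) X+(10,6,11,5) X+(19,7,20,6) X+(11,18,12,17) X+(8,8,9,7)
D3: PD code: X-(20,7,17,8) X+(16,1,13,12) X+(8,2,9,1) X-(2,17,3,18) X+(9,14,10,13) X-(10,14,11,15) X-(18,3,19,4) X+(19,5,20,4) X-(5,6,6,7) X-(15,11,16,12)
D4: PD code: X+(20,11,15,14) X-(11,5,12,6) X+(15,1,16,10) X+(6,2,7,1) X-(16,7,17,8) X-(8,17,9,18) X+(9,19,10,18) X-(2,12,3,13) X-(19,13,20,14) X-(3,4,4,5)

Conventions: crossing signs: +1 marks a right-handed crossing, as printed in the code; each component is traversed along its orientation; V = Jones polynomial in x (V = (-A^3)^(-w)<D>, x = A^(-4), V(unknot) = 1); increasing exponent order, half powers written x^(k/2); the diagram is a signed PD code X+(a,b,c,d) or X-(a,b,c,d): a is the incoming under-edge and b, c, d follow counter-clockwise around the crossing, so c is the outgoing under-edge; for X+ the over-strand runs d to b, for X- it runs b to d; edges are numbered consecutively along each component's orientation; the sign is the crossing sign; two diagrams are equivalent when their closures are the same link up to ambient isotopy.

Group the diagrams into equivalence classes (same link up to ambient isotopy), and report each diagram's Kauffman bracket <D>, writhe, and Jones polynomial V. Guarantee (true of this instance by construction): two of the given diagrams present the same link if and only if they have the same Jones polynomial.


grouping into links: {D1, D3, D4} | {D2}
V(D1) = x^-3 + x^-2 + x^-1 + 1  (w -2, c 12, <D> = A^-6 + A^-2 + A^2 + A^6)
V(D2) = 1 + x + x^2 + x^3  [10 crossings, <D> = 1 + A^4 + A^8 + A^12, w = +4]
D3 (bracket A^-6 + A^-2 + A^2 + A^6; 10 crossings at w = -2): V = x^-3 + x^-2 + x^-1 + 1
V(D4) = x^-3 + x^-2 + x^-1 + 1  (w -2, c 10, <D> = A^-6 + A^-2 + A^2 + A^6)
why: 2 values of V(x) split the 4 diagrams


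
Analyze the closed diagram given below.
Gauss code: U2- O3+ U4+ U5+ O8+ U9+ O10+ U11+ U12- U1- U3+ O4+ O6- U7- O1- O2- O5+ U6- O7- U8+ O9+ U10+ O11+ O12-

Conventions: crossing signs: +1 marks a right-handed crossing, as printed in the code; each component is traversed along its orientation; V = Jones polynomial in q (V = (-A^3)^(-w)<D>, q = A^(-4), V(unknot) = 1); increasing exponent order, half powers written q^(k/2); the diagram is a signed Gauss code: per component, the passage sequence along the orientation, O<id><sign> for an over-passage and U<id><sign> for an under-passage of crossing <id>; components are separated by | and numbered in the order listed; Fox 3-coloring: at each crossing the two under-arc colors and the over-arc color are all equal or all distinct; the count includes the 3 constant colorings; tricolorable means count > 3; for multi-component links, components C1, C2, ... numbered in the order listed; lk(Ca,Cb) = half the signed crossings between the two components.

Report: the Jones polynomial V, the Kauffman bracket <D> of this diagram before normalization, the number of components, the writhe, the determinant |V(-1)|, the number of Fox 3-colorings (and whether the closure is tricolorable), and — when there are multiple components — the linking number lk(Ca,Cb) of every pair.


V = -q^-2 + q^-1 - 1 + 3q - 2q^2 + 3q^3 - 2q^4 + q^5 - q^6
<D> = -A^-18 + A^-14 - 2A^-10 + 3A^-6 - 2A^-2 + 3A^2 - A^6 + A^10 - A^14 (w = +2)
1 component over 12 crossings, w = +2
9 Fox colorings among 3^12, |V(-1)| = 15: tricolorable
why: V spans 8 powers of q: at least 8 crossings in any diagram


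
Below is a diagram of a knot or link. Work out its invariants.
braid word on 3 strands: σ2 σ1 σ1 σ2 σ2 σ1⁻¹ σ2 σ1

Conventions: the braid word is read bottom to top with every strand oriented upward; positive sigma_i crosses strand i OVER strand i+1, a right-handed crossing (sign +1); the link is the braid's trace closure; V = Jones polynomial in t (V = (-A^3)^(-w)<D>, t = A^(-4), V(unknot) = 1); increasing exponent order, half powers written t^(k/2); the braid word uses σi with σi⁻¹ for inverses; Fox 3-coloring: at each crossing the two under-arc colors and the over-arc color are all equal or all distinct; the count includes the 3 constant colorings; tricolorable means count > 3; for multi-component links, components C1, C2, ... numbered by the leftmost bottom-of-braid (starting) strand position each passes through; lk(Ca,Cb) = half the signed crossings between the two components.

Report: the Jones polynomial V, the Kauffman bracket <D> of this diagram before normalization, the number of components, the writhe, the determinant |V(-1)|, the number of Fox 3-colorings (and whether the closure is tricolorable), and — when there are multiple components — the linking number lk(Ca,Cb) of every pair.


V(t) = t^2 + 2t^4 - 2t^5 + t^6 - 2t^7 + t^8
bracket: A^-14 - 2A^-10 + A^-6 - 2A^-2 + 2A^2 + A^10, w = +6
1 component, writhe +6, over 8 crossings
det 9, colorings 27 of 3^8 — tricolorable
observation: w = +6 shifts under R1 moves; the (-A^3)^(-6) factor cancels that in V


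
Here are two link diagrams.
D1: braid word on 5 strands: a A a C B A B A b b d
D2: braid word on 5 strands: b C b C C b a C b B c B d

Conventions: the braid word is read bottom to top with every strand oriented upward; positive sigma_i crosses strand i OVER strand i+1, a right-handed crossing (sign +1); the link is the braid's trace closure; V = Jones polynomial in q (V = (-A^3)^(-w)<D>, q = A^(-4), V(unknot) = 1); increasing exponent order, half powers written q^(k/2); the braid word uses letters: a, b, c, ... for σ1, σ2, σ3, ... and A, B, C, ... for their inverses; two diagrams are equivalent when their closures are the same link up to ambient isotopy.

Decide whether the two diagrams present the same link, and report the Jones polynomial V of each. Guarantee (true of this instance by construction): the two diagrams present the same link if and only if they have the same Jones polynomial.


equivalent: no
V(D1) = -q^(-5/2) - q^(-1/2)  (w -1, c 11, <D> = A^-1 + A^7)
D2 (bracket A^-3 - A + 2A^5 - A^9 + 2A^13 - A^17; 13 crossings at w = +1): V = q^(-7/2) - 2q^(-5/2) + q^(-3/2) - 2q^(-1/2) + q^(1/2) - q^(3/2)
why: V(q) takes 2 values over 2 diagrams, fixing the grouping


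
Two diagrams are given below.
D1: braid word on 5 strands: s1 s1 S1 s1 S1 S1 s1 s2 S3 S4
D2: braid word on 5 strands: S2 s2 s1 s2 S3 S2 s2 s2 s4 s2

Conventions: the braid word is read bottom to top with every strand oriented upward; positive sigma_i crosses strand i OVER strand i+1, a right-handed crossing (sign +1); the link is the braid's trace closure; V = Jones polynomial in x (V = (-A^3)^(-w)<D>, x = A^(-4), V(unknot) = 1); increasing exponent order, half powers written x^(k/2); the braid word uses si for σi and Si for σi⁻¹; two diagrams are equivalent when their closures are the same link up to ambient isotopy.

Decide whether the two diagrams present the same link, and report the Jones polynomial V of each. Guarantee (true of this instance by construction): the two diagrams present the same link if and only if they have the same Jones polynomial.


equivalent: no
D1 (bracket 1; 10 crossings at w = 0): V = 1
V(D2) = x + x^3 - x^4  [10 crossings, <D> = -A^-4 + 1 + A^8, w = +4]
observation: 2 classes among 2 diagrams; unequal V(x) rules out equality


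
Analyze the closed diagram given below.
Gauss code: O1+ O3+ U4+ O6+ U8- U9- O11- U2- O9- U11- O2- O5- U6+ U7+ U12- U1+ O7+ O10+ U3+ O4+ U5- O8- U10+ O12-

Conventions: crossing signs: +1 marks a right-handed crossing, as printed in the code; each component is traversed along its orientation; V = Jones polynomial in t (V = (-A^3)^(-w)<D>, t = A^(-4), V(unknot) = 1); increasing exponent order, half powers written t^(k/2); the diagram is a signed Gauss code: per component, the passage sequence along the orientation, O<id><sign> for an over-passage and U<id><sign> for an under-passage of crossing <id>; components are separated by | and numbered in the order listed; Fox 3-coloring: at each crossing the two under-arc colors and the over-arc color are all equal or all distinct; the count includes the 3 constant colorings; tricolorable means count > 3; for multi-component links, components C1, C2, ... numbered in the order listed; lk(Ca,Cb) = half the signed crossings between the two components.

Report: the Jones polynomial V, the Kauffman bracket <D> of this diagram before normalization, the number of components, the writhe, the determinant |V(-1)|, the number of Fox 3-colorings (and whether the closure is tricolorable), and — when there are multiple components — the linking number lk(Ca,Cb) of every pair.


Jones polynomial: V(t) = -t^-5 + 2t^-4 - 3t^-3 + 5t^-2 - 5t^-1 + 6 - 5t + 3t^2 - 2t^3 + t^4
<D> = A^-16 - 2A^-12 + 3A^-8 - 5A^-4 + 6 - 5A^4 + 5A^8 - 3A^12 + 2A^16 - A^20; writhe 0
components 1, writhe 0 (12 crossings)
3-colorings: 9 of 3^12, det 33 — tricolorable
note: |V(-1)| = 33: so tricolorable, since 3 divides 33


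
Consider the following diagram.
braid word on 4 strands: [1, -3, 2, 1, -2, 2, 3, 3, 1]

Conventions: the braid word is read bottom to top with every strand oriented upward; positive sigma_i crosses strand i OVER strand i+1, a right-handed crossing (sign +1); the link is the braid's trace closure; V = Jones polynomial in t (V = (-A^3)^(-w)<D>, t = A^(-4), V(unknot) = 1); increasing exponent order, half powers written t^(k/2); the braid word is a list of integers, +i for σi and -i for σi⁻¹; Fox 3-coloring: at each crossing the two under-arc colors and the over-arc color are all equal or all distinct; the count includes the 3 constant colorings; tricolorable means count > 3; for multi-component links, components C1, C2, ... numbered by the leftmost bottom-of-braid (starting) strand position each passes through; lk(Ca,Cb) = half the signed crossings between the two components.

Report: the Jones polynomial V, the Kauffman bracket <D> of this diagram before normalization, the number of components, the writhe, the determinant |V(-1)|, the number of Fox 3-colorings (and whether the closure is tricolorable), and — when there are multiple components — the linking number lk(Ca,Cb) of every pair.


V(t) = t + t^3 - t^4
bracket: A^-1 - A^3 - A^11, w = +5
1 component, writhe +5, over 9 crossings
det 3, colorings 9 of 3^9 — tricolorable
observation: the word shrinks to σ1 σ3⁻¹ σ2 σ1 σ3 σ3 σ1 after cancelling


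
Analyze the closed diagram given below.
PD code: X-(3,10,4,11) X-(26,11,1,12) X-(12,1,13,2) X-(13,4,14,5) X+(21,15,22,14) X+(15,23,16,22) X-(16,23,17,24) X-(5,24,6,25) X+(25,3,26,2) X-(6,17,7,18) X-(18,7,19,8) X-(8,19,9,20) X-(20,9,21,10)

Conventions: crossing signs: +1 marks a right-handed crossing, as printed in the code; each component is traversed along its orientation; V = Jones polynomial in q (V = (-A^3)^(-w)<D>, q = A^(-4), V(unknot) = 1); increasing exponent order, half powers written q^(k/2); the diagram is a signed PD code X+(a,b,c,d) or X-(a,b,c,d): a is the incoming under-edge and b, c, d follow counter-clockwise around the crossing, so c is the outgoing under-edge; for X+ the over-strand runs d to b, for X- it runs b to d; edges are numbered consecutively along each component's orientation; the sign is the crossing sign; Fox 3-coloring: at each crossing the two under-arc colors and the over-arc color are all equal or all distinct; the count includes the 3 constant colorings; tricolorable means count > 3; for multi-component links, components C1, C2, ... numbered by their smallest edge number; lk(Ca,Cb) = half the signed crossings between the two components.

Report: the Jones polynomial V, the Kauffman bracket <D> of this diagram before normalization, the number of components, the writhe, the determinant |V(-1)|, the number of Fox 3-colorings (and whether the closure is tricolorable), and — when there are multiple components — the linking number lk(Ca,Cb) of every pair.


V = -q^-11 + 2q^-10 - 4q^-9 + 5q^-8 - 6q^-7 + 7q^-6 - 5q^-5 + 4q^-4 - 2q^-3 + q^-2
<D> = -A^-13 + 2A^-9 - 4A^-5 + 5A^-1 - 7A^3 + 6A^7 - 5A^11 + 4A^15 - 2A^19 + A^23 (w = -7)
1 component over 13 crossings, w = -7
3 Fox colorings among 3^13, |V(-1)| = 37: not tricolorable
why: det 37 = |V(-1)|; not divisible by 3, so not tricolorable


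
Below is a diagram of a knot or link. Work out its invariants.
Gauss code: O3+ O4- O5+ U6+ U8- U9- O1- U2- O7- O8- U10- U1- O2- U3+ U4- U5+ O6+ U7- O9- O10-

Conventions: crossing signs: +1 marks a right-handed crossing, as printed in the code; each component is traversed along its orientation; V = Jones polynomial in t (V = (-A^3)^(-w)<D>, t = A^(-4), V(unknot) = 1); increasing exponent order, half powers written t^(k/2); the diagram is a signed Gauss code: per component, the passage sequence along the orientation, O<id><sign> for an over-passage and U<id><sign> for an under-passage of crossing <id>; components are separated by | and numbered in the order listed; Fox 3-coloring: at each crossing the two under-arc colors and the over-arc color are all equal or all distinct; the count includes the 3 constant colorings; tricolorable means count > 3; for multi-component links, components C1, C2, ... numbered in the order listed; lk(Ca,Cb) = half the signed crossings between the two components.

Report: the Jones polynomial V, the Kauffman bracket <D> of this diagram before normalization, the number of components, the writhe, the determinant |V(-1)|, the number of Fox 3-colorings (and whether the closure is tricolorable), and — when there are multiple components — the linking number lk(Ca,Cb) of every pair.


Jones polynomial: V(t) = -t^-6 + t^-5 - t^-4 + 2t^-3 - t^-2 + t^-1
<D> = A^-8 - A^-4 + 2 - A^4 + A^8 - A^12; writhe -4
components 1, writhe -4 (10 crossings)
3-colorings: 3 of 3^10, det 7 — not tricolorable
note: det 7 = |V(-1)|; not divisible by 3, so not tricolorable


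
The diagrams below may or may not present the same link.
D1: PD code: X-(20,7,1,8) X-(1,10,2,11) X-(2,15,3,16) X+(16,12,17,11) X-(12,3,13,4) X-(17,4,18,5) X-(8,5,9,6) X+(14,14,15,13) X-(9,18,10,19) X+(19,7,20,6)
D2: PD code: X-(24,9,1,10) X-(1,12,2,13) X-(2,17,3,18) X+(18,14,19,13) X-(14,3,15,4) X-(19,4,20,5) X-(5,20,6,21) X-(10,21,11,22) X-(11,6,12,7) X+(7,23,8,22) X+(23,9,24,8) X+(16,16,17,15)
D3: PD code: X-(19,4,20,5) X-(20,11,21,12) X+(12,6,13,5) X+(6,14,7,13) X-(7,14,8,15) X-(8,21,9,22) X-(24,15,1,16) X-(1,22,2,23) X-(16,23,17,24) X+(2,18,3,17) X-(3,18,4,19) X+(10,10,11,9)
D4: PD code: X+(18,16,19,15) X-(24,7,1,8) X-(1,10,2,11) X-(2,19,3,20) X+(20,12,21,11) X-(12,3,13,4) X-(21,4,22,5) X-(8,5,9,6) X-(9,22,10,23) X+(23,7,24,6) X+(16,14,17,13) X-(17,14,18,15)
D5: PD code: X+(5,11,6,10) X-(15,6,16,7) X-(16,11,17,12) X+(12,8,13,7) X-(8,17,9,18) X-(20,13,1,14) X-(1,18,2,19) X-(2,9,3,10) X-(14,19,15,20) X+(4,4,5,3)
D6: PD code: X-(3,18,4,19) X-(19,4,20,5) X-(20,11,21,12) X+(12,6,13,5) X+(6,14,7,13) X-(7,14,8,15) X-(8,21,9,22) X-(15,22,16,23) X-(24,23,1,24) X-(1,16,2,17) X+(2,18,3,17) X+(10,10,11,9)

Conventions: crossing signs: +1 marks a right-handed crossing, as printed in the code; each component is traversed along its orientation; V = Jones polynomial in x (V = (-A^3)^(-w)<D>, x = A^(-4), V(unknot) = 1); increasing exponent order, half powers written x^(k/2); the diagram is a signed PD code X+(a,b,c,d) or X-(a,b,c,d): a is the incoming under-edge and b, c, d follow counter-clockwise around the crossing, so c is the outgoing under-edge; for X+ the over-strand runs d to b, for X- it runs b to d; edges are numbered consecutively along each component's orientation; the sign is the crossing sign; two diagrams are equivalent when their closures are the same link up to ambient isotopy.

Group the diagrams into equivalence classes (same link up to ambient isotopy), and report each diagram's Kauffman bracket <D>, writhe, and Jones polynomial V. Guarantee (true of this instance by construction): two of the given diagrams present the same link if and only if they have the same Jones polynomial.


grouping into links: {D1, D2, D3, D4, D5, D6}
V(D1) = -x^-6 + x^-5 - x^-4 + 2x^-3 - x^-2 + x^-1  (w -4, c 10, <D> = A^-8 - A^-4 + 2 - A^4 + A^8 - A^12)
D2 (bracket A^-8 - A^-4 + 2 - A^4 + A^8 - A^12; 12 crossings at w = -4): V = -x^-6 + x^-5 - x^-4 + 2x^-3 - x^-2 + x^-1
V(D3) = -x^-6 + x^-5 - x^-4 + 2x^-3 - x^-2 + x^-1  (w -4, c 12, <D> = A^-8 - A^-4 + 2 - A^4 + A^8 - A^12)
V(D4) = -x^-6 + x^-5 - x^-4 + 2x^-3 - x^-2 + x^-1  [12 crossings, <D> = A^-8 - A^-4 + 2 - A^4 + A^8 - A^12, w = -4]
V(D5) = -x^-6 + x^-5 - x^-4 + 2x^-3 - x^-2 + x^-1  (w -4, c 10, <D> = A^-8 - A^-4 + 2 - A^4 + A^8 - A^12)
V(D6) = -x^-6 + x^-5 - x^-4 + 2x^-3 - x^-2 + x^-1  [12 crossings, <D> = A^-8 - A^-4 + 2 - A^4 + A^8 - A^12, w = -4]
why: one V(x) for all 6 diagrams — one class (guaranteed)


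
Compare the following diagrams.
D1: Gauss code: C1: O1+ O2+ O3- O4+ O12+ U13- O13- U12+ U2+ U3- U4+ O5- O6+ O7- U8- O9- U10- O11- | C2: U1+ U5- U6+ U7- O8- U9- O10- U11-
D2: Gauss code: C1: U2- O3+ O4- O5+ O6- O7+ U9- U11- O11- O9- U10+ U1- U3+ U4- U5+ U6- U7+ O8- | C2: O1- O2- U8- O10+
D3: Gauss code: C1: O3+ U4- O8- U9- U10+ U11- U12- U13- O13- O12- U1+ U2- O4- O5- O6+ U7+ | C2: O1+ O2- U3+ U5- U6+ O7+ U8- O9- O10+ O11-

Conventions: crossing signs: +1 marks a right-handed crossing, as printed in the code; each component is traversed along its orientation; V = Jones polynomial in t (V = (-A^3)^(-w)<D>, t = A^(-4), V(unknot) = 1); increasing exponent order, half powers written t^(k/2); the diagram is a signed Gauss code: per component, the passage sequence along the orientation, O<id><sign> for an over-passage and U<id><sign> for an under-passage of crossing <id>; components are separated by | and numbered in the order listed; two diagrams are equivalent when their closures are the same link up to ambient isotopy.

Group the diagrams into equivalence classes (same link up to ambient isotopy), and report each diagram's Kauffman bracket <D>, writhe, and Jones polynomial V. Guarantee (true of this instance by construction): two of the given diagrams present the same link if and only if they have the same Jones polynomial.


grouping into links: {D1} | {D2} | {D3}
V(D1) = -t^(-11/2) + t^(-9/2) - t^(-7/2) - t^(-3/2)  (w -3, c 13, <D> = A^-3 + A^5 - A^9 + A^13)
D2 (bracket A^-7 + A; 11 crossings at w = -3): V = -t^(-5/2) - t^(-1/2)
V(D3) = t^(-7/2) - 2t^(-5/2) + t^(-3/2) - 2t^(-1/2) + t^(1/2) - t^(3/2)  (w -3, c 13, <D> = A^-15 - A^-11 + 2A^-7 - A^-3 + 2A - A^5)
key observation: 3 values of V(t) split the 3 diagrams


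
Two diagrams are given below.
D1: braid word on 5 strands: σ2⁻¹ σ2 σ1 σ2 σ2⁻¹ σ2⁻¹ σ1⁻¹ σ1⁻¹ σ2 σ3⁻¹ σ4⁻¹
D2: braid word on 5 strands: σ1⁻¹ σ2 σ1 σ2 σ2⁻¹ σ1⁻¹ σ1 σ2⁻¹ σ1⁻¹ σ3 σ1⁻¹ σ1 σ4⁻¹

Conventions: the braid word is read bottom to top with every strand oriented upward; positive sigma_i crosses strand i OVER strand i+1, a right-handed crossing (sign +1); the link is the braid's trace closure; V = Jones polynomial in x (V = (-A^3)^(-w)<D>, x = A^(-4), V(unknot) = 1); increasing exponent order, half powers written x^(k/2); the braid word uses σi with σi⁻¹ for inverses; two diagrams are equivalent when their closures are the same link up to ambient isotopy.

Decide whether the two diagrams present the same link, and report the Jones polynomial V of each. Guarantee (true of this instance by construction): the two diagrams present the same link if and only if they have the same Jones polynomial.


equivalent: yes
V(D1) = -x^(-5/2) - x^(-1/2)  (w -3, c 11, <D> = A^-7 + A)
V(D2) = -x^(-5/2) - x^(-1/2)  [13 crossings, <D> = A^-1 + A^7, w = -1]
key observation: all 2 diagrams share one V(x), hence one class


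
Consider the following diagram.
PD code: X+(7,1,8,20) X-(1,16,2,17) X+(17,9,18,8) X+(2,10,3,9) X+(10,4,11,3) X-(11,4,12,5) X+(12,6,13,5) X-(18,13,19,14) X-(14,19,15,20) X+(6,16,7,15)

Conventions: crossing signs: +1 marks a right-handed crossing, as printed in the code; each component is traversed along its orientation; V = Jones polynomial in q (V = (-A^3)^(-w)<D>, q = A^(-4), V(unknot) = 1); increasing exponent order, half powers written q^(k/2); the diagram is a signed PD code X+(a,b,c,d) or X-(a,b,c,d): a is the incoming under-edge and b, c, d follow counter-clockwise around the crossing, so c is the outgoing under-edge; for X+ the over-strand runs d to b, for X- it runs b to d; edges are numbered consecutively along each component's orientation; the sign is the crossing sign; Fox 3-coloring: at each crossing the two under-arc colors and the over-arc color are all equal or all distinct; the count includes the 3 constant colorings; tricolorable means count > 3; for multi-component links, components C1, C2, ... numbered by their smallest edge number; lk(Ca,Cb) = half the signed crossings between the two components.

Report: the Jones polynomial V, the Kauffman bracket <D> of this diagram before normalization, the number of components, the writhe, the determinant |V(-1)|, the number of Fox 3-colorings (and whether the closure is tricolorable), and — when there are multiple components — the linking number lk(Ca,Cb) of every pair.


V(q) = -q^-1 + 2 - q + 2q^2 - q^3 + q^4 - q^5
bracket: -A^-14 + A^-10 - A^-6 + 2A^-2 - A^2 + 2A^6 - A^10, w = +2
1 component, writhe +2, over 10 crossings
det 9, colorings 9 of 3^10 — tricolorable
observation: det 9 = |V(-1)|; divisible by 3, so tricolorable


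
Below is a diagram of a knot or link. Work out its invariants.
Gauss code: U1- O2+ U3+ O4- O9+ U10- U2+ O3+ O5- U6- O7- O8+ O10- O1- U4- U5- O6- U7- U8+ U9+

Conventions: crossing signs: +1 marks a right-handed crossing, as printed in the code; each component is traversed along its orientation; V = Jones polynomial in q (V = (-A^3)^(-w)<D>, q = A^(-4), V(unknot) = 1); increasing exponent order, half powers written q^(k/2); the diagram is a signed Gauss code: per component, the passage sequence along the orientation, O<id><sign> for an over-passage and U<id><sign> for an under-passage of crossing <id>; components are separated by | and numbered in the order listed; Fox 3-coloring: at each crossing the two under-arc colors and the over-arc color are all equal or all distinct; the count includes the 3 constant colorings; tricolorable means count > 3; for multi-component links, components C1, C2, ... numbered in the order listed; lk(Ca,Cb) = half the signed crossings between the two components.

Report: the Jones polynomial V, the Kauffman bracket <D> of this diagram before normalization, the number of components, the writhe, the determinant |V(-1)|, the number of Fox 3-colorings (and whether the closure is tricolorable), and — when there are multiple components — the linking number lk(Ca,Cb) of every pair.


V = -q^-5 + q^-4 - q^-3 + 2q^-2 - q^-1 + 2 - q
<D> = -A^-10 + 2A^-6 - A^-2 + 2A^2 - A^6 + A^10 - A^14 (w = -2)
1 component over 10 crossings, w = -2
9 Fox colorings among 3^10, |V(-1)| = 9: tricolorable
why: |V(-1)| = 9: so tricolorable, since 3 divides 9


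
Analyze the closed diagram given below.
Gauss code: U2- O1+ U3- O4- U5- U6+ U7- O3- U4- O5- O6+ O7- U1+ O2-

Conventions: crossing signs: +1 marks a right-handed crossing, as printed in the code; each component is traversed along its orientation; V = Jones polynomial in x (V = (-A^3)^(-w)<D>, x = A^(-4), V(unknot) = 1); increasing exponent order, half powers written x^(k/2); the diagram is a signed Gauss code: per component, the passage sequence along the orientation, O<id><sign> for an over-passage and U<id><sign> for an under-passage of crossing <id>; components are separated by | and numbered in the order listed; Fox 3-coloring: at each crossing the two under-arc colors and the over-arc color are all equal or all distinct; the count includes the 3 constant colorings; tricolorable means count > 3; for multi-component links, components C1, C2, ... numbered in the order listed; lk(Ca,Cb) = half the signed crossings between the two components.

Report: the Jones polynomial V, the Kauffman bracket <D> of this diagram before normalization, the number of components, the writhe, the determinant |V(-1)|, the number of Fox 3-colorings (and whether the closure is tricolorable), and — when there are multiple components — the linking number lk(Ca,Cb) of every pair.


V(x) = -x^-4 + x^-3 + x^-1
bracket: -A^-5 - A^3 + A^7, w = -3
1 component, writhe -3, over 7 crossings
det 3, colorings 9 of 3^7 — tricolorable
observation: |V(-1)| = 3: so tricolorable, since 3 divides 3


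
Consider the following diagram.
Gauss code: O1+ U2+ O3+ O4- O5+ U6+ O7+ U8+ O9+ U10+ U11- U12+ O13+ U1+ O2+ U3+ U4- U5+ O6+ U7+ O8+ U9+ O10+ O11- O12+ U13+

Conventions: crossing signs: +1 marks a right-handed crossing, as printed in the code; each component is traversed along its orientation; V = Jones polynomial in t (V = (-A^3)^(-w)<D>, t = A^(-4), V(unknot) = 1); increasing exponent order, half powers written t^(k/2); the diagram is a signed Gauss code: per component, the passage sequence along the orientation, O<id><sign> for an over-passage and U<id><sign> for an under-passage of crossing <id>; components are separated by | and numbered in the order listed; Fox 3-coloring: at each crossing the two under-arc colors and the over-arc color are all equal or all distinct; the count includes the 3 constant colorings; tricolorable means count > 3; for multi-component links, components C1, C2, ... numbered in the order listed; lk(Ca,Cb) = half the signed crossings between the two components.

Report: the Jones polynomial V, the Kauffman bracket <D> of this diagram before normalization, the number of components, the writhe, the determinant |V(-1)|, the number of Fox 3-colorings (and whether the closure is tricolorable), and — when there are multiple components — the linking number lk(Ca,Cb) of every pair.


V(t) = t^4 + t^6 - t^7 + t^8 - t^9 + t^10 - t^11 + t^12 - t^13
bracket: A^-25 - A^-21 + A^-17 - A^-13 + A^-9 - A^-5 + A^-1 - A^3 - A^11, w = +9
1 component, writhe +9, over 13 crossings
det 9, colorings 9 of 3^13 — tricolorable
observation: det 9 = |V(-1)|; divisible by 3, so tricolorable


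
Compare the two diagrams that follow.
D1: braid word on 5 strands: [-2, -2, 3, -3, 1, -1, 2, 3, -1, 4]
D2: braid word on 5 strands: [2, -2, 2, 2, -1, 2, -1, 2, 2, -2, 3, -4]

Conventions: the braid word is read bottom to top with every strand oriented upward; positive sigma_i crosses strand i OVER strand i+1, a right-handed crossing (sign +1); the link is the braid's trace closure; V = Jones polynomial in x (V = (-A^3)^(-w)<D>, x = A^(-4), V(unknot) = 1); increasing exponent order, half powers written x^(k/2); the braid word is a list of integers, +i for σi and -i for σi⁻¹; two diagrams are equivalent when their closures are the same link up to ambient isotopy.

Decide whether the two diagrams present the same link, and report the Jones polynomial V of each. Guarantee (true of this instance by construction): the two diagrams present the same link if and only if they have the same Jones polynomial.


same link: no
V(D1) = 1  [10 crossings, <D> = 1, w = 0]
D2 (bracket A^-14 - 2A^-10 + 2A^-6 - 2A^-2 + 2A^2 - A^6 + A^10; 12 crossings at w = +2): V = x^-1 - 1 + 2x - 2x^2 + 2x^3 - 2x^4 + x^5
note: 2 values of V(x) split the 2 diagrams


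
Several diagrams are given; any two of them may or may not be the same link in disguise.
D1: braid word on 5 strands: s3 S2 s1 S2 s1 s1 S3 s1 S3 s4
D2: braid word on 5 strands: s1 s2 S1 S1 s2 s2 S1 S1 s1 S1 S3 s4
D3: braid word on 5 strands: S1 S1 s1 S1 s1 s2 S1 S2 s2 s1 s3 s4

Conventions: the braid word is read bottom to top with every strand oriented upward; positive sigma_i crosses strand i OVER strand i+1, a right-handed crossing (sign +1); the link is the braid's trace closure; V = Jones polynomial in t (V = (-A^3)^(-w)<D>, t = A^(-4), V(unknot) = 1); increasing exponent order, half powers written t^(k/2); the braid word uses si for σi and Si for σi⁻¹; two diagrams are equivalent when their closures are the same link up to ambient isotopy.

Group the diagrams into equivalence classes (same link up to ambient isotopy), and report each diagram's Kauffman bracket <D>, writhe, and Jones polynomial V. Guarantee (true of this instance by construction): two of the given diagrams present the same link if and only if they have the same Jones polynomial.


equivalence classes: {D1} | {D2} | {D3}
D1 (bracket A^-14 - 2A^-10 + 2A^-6 - 2A^-2 + 2A^2 - A^6 + A^10; 10 crossings at w = +2): V = t^-1 - 1 + 2t - 2t^2 + 2t^3 - 2t^4 + t^5
V(D2) = -t^-3 + 2t^-2 - 2t^-1 + 3 - 2t + 2t^2 - t^3  (w 0, c 12, <D> = -A^-12 + 2A^-8 - 2A^-4 + 3 - 2A^4 + 2A^8 - A^12)
V(D3) = 1  (w +2, c 12, <D> = A^6)
observation: 3 values of V(t) split the 3 diagrams
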